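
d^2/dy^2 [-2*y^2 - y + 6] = -4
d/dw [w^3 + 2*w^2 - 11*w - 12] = 3*w^2 + 4*w - 11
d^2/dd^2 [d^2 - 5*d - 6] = 2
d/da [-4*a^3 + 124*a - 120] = 124 - 12*a^2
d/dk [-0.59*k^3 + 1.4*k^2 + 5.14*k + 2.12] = -1.77*k^2 + 2.8*k + 5.14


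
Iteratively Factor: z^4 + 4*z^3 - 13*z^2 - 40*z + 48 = (z + 4)*(z^3 - 13*z + 12) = (z - 3)*(z + 4)*(z^2 + 3*z - 4) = (z - 3)*(z - 1)*(z + 4)*(z + 4)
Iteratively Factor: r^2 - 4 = (r + 2)*(r - 2)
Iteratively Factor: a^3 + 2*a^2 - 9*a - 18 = (a + 3)*(a^2 - a - 6) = (a - 3)*(a + 3)*(a + 2)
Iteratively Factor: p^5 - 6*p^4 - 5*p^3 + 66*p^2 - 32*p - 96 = (p - 4)*(p^4 - 2*p^3 - 13*p^2 + 14*p + 24) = (p - 4)^2*(p^3 + 2*p^2 - 5*p - 6) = (p - 4)^2*(p - 2)*(p^2 + 4*p + 3) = (p - 4)^2*(p - 2)*(p + 1)*(p + 3)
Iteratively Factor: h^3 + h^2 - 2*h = (h + 2)*(h^2 - h) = (h - 1)*(h + 2)*(h)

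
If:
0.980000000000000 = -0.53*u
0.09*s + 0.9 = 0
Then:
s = -10.00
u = -1.85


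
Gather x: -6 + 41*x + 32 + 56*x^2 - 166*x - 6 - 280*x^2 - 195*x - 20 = -224*x^2 - 320*x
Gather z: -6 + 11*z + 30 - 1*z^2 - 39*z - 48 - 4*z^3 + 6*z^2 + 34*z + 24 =-4*z^3 + 5*z^2 + 6*z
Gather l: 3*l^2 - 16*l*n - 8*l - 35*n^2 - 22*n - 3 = 3*l^2 + l*(-16*n - 8) - 35*n^2 - 22*n - 3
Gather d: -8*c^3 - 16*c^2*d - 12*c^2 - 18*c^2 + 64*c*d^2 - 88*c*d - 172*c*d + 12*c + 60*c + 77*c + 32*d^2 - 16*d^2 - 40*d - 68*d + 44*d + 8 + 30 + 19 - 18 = -8*c^3 - 30*c^2 + 149*c + d^2*(64*c + 16) + d*(-16*c^2 - 260*c - 64) + 39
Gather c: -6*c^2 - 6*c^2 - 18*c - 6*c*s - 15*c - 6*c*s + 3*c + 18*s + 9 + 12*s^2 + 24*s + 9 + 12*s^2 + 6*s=-12*c^2 + c*(-12*s - 30) + 24*s^2 + 48*s + 18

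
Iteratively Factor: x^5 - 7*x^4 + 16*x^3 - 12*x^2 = (x - 3)*(x^4 - 4*x^3 + 4*x^2) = (x - 3)*(x - 2)*(x^3 - 2*x^2) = x*(x - 3)*(x - 2)*(x^2 - 2*x) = x*(x - 3)*(x - 2)^2*(x)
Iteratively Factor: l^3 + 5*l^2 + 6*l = (l + 3)*(l^2 + 2*l) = l*(l + 3)*(l + 2)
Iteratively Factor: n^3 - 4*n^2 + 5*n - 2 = (n - 2)*(n^2 - 2*n + 1) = (n - 2)*(n - 1)*(n - 1)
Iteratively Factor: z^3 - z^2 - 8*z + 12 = (z - 2)*(z^2 + z - 6) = (z - 2)*(z + 3)*(z - 2)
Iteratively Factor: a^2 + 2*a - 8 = (a + 4)*(a - 2)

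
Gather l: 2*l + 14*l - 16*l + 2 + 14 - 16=0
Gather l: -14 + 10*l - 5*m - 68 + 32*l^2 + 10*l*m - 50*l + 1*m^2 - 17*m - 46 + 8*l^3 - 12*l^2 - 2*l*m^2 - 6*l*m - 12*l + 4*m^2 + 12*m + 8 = 8*l^3 + 20*l^2 + l*(-2*m^2 + 4*m - 52) + 5*m^2 - 10*m - 120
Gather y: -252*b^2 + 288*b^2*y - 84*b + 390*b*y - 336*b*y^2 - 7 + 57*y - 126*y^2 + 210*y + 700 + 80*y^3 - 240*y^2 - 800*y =-252*b^2 - 84*b + 80*y^3 + y^2*(-336*b - 366) + y*(288*b^2 + 390*b - 533) + 693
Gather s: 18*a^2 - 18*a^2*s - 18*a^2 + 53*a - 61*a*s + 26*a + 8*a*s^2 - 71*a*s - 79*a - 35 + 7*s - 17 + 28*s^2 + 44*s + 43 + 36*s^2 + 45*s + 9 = s^2*(8*a + 64) + s*(-18*a^2 - 132*a + 96)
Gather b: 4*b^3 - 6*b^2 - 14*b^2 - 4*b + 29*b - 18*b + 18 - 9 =4*b^3 - 20*b^2 + 7*b + 9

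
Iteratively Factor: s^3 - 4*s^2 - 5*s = (s + 1)*(s^2 - 5*s) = (s - 5)*(s + 1)*(s)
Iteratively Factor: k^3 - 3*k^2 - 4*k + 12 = (k - 3)*(k^2 - 4) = (k - 3)*(k - 2)*(k + 2)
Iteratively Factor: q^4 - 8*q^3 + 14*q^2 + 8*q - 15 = (q - 1)*(q^3 - 7*q^2 + 7*q + 15) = (q - 1)*(q + 1)*(q^2 - 8*q + 15) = (q - 3)*(q - 1)*(q + 1)*(q - 5)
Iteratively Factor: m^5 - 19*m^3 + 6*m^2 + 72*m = (m + 4)*(m^4 - 4*m^3 - 3*m^2 + 18*m) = m*(m + 4)*(m^3 - 4*m^2 - 3*m + 18) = m*(m - 3)*(m + 4)*(m^2 - m - 6) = m*(m - 3)^2*(m + 4)*(m + 2)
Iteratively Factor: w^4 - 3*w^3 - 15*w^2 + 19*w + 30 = (w + 3)*(w^3 - 6*w^2 + 3*w + 10) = (w + 1)*(w + 3)*(w^2 - 7*w + 10) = (w - 2)*(w + 1)*(w + 3)*(w - 5)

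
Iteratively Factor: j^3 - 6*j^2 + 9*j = (j - 3)*(j^2 - 3*j) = j*(j - 3)*(j - 3)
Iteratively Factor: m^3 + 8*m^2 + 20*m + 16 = (m + 2)*(m^2 + 6*m + 8) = (m + 2)*(m + 4)*(m + 2)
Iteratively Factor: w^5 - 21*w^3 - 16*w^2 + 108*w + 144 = (w + 3)*(w^4 - 3*w^3 - 12*w^2 + 20*w + 48) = (w - 3)*(w + 3)*(w^3 - 12*w - 16) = (w - 3)*(w + 2)*(w + 3)*(w^2 - 2*w - 8) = (w - 3)*(w + 2)^2*(w + 3)*(w - 4)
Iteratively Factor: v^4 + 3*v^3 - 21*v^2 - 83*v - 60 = (v + 4)*(v^3 - v^2 - 17*v - 15) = (v + 3)*(v + 4)*(v^2 - 4*v - 5) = (v + 1)*(v + 3)*(v + 4)*(v - 5)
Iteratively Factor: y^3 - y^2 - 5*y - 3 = (y + 1)*(y^2 - 2*y - 3) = (y - 3)*(y + 1)*(y + 1)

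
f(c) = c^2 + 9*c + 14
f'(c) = 2*c + 9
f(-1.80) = 1.04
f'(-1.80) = 5.40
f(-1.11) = 5.24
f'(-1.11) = 6.78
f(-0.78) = 7.59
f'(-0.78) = 7.44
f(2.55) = 43.45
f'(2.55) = 14.10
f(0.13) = 15.19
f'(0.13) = 9.26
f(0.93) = 23.23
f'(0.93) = 10.86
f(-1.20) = 4.64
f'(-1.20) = 6.60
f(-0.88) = 6.85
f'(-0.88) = 7.24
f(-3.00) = -4.00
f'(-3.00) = 3.00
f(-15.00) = 104.00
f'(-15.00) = -21.00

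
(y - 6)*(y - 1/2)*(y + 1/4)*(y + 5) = y^4 - 5*y^3/4 - 239*y^2/8 + 61*y/8 + 15/4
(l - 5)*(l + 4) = l^2 - l - 20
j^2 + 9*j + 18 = (j + 3)*(j + 6)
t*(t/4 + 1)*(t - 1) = t^3/4 + 3*t^2/4 - t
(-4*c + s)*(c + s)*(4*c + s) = -16*c^3 - 16*c^2*s + c*s^2 + s^3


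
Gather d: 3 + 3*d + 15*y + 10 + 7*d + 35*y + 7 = 10*d + 50*y + 20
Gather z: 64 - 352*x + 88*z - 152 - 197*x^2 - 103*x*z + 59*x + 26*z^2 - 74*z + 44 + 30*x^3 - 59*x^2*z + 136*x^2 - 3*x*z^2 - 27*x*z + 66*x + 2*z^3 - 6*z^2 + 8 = 30*x^3 - 61*x^2 - 227*x + 2*z^3 + z^2*(20 - 3*x) + z*(-59*x^2 - 130*x + 14) - 36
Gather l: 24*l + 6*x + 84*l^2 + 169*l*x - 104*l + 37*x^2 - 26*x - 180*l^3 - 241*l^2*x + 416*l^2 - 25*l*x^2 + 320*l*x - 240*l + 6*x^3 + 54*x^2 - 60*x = -180*l^3 + l^2*(500 - 241*x) + l*(-25*x^2 + 489*x - 320) + 6*x^3 + 91*x^2 - 80*x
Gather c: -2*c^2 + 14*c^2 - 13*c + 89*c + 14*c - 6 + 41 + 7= 12*c^2 + 90*c + 42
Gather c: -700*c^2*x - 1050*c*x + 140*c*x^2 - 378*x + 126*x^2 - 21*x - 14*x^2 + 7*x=-700*c^2*x + c*(140*x^2 - 1050*x) + 112*x^2 - 392*x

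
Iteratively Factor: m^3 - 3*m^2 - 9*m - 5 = (m + 1)*(m^2 - 4*m - 5) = (m - 5)*(m + 1)*(m + 1)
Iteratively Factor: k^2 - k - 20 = (k + 4)*(k - 5)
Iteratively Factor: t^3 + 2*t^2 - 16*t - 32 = (t - 4)*(t^2 + 6*t + 8) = (t - 4)*(t + 2)*(t + 4)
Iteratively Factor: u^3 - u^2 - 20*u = (u)*(u^2 - u - 20) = u*(u - 5)*(u + 4)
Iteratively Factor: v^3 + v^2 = (v)*(v^2 + v) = v*(v + 1)*(v)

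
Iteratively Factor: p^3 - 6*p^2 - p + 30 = (p - 3)*(p^2 - 3*p - 10) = (p - 3)*(p + 2)*(p - 5)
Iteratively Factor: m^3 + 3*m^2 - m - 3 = (m + 3)*(m^2 - 1) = (m + 1)*(m + 3)*(m - 1)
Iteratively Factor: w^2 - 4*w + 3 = (w - 3)*(w - 1)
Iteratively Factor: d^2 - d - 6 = (d + 2)*(d - 3)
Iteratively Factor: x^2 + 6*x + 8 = (x + 2)*(x + 4)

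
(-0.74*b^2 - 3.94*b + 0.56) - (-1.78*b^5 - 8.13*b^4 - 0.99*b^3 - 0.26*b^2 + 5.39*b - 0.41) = 1.78*b^5 + 8.13*b^4 + 0.99*b^3 - 0.48*b^2 - 9.33*b + 0.97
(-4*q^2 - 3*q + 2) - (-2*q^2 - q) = -2*q^2 - 2*q + 2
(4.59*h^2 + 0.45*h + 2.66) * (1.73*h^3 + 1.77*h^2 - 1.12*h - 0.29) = 7.9407*h^5 + 8.9028*h^4 + 0.257499999999999*h^3 + 2.8731*h^2 - 3.1097*h - 0.7714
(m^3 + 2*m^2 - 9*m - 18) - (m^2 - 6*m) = m^3 + m^2 - 3*m - 18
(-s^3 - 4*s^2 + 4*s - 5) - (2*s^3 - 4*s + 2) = -3*s^3 - 4*s^2 + 8*s - 7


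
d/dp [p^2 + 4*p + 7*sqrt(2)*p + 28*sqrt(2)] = 2*p + 4 + 7*sqrt(2)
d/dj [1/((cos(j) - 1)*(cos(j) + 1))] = 2*cos(j)/sin(j)^3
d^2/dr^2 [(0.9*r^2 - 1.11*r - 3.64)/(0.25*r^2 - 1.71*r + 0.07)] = (0.63075*r^3 - 1.4595*r^2 + 9.45315*r - 21.416962)/(0.015625*r^6 - 0.320625*r^5 + 2.2062*r^4 - 5.179761*r^3 + 0.617736*r^2 - 0.025137*r + 0.000343)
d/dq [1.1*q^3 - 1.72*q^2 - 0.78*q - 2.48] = 3.3*q^2 - 3.44*q - 0.78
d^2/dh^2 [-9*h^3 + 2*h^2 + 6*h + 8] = 4 - 54*h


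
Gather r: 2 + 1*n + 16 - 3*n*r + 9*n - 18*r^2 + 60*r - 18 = 10*n - 18*r^2 + r*(60 - 3*n)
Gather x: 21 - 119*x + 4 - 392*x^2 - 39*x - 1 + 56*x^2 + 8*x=-336*x^2 - 150*x + 24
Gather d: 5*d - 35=5*d - 35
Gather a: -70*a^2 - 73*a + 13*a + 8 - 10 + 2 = -70*a^2 - 60*a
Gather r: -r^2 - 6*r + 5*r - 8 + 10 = -r^2 - r + 2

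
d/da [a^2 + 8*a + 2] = 2*a + 8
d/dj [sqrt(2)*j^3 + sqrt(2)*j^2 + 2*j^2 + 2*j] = 3*sqrt(2)*j^2 + 2*sqrt(2)*j + 4*j + 2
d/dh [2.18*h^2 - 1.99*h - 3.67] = 4.36*h - 1.99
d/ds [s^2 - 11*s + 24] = 2*s - 11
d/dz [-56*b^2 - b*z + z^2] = -b + 2*z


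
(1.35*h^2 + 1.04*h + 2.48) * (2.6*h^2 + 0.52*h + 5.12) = 3.51*h^4 + 3.406*h^3 + 13.9008*h^2 + 6.6144*h + 12.6976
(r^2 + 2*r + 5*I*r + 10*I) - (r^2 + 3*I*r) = 2*r + 2*I*r + 10*I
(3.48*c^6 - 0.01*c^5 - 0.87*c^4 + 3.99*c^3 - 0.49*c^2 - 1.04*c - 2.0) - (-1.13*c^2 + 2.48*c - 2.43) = 3.48*c^6 - 0.01*c^5 - 0.87*c^4 + 3.99*c^3 + 0.64*c^2 - 3.52*c + 0.43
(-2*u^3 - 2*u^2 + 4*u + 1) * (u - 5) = -2*u^4 + 8*u^3 + 14*u^2 - 19*u - 5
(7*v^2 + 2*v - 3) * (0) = 0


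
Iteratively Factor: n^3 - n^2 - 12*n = (n)*(n^2 - n - 12) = n*(n - 4)*(n + 3)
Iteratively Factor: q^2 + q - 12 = (q + 4)*(q - 3)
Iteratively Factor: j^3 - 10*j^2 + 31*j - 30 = (j - 5)*(j^2 - 5*j + 6) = (j - 5)*(j - 2)*(j - 3)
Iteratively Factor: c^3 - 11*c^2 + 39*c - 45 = (c - 5)*(c^2 - 6*c + 9) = (c - 5)*(c - 3)*(c - 3)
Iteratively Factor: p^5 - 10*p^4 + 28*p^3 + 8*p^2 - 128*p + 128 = (p - 4)*(p^4 - 6*p^3 + 4*p^2 + 24*p - 32) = (p - 4)^2*(p^3 - 2*p^2 - 4*p + 8) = (p - 4)^2*(p - 2)*(p^2 - 4) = (p - 4)^2*(p - 2)^2*(p + 2)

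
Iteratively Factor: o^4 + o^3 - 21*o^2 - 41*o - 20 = (o + 1)*(o^3 - 21*o - 20) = (o + 1)^2*(o^2 - o - 20) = (o - 5)*(o + 1)^2*(o + 4)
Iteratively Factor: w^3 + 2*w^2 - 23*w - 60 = (w + 4)*(w^2 - 2*w - 15) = (w + 3)*(w + 4)*(w - 5)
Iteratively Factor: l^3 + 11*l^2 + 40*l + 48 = (l + 3)*(l^2 + 8*l + 16) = (l + 3)*(l + 4)*(l + 4)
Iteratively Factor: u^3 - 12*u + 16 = (u - 2)*(u^2 + 2*u - 8) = (u - 2)*(u + 4)*(u - 2)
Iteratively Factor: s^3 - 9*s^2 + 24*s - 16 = (s - 1)*(s^2 - 8*s + 16) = (s - 4)*(s - 1)*(s - 4)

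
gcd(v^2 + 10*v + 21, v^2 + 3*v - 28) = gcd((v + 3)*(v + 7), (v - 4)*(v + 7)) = v + 7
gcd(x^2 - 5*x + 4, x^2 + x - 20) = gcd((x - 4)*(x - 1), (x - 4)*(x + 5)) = x - 4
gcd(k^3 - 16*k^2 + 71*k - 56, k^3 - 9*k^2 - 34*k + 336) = k^2 - 15*k + 56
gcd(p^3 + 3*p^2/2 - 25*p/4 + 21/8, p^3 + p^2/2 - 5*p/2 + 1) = p - 1/2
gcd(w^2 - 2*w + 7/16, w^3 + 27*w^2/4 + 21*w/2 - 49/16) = w - 1/4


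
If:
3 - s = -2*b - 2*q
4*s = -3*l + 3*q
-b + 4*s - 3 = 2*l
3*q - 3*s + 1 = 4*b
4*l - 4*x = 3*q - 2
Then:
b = -119/229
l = -242/229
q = -214/229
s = 21/229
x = 33/229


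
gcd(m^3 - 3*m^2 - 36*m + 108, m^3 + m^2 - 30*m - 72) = m - 6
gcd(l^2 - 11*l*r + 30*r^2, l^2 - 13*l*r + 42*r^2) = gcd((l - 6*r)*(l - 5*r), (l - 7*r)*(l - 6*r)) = -l + 6*r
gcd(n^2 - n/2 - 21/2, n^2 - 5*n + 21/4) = n - 7/2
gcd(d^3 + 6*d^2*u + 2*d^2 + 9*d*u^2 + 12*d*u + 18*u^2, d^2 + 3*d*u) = d + 3*u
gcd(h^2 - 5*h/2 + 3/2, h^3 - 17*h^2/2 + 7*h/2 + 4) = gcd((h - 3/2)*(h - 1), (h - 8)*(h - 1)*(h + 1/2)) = h - 1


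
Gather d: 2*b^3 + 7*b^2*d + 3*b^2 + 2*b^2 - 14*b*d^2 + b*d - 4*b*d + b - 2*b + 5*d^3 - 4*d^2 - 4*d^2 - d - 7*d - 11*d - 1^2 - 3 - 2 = 2*b^3 + 5*b^2 - b + 5*d^3 + d^2*(-14*b - 8) + d*(7*b^2 - 3*b - 19) - 6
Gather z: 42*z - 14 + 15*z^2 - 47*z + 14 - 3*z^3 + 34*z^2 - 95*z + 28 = -3*z^3 + 49*z^2 - 100*z + 28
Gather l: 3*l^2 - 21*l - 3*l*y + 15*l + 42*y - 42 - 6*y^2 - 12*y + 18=3*l^2 + l*(-3*y - 6) - 6*y^2 + 30*y - 24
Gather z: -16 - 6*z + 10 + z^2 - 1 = z^2 - 6*z - 7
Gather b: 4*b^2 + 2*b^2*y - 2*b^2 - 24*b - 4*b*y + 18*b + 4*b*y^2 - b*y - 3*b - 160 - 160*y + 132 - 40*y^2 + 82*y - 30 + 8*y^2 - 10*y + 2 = b^2*(2*y + 2) + b*(4*y^2 - 5*y - 9) - 32*y^2 - 88*y - 56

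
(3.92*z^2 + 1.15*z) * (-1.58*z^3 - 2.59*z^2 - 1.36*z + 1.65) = -6.1936*z^5 - 11.9698*z^4 - 8.3097*z^3 + 4.904*z^2 + 1.8975*z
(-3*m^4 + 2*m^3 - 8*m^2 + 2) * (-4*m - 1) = 12*m^5 - 5*m^4 + 30*m^3 + 8*m^2 - 8*m - 2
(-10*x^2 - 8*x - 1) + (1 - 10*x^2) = -20*x^2 - 8*x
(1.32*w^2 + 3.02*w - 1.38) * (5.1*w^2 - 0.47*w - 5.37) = 6.732*w^4 + 14.7816*w^3 - 15.5458*w^2 - 15.5688*w + 7.4106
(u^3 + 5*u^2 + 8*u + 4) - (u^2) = u^3 + 4*u^2 + 8*u + 4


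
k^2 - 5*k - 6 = (k - 6)*(k + 1)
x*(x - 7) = x^2 - 7*x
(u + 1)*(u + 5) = u^2 + 6*u + 5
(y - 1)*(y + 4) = y^2 + 3*y - 4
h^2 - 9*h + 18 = (h - 6)*(h - 3)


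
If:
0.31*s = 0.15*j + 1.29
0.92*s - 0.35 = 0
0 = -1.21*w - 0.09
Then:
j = -7.81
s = 0.38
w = -0.07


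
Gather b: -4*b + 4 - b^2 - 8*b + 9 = -b^2 - 12*b + 13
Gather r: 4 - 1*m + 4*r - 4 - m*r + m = r*(4 - m)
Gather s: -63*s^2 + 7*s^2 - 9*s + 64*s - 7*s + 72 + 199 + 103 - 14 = -56*s^2 + 48*s + 360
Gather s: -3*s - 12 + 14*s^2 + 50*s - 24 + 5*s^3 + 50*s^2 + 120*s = 5*s^3 + 64*s^2 + 167*s - 36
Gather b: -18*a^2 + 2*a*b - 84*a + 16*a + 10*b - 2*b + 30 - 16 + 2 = -18*a^2 - 68*a + b*(2*a + 8) + 16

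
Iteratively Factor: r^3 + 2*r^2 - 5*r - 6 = (r + 1)*(r^2 + r - 6) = (r - 2)*(r + 1)*(r + 3)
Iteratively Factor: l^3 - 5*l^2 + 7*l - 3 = (l - 1)*(l^2 - 4*l + 3) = (l - 3)*(l - 1)*(l - 1)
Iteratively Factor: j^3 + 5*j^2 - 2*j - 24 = (j - 2)*(j^2 + 7*j + 12) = (j - 2)*(j + 4)*(j + 3)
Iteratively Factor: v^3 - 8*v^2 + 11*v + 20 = (v - 4)*(v^2 - 4*v - 5) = (v - 5)*(v - 4)*(v + 1)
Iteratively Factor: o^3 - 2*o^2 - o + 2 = (o + 1)*(o^2 - 3*o + 2) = (o - 2)*(o + 1)*(o - 1)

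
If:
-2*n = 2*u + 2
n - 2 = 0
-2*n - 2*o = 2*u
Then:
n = 2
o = 1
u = -3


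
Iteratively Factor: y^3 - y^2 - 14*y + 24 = (y + 4)*(y^2 - 5*y + 6) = (y - 2)*(y + 4)*(y - 3)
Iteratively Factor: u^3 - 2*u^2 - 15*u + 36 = (u - 3)*(u^2 + u - 12) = (u - 3)^2*(u + 4)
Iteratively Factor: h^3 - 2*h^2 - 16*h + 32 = (h - 2)*(h^2 - 16) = (h - 4)*(h - 2)*(h + 4)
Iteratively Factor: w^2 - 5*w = (w - 5)*(w)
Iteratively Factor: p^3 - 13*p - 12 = (p - 4)*(p^2 + 4*p + 3) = (p - 4)*(p + 3)*(p + 1)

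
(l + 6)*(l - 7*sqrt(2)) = l^2 - 7*sqrt(2)*l + 6*l - 42*sqrt(2)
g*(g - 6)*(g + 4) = g^3 - 2*g^2 - 24*g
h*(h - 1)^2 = h^3 - 2*h^2 + h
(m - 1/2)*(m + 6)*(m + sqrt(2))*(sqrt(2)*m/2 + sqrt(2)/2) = sqrt(2)*m^4/2 + m^3 + 13*sqrt(2)*m^3/4 + 5*sqrt(2)*m^2/4 + 13*m^2/2 - 3*sqrt(2)*m/2 + 5*m/2 - 3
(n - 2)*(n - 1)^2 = n^3 - 4*n^2 + 5*n - 2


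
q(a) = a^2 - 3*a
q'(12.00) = 21.00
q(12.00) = 108.00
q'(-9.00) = -21.00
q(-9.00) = 108.00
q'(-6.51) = -16.02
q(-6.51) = 61.91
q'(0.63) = -1.74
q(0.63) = -1.49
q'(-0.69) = -4.38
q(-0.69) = 2.55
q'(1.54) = 0.08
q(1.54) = -2.25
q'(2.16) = 1.32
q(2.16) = -1.81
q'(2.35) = 1.70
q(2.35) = -1.53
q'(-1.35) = -5.70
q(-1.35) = 5.87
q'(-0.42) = -3.84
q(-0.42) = 1.44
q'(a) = 2*a - 3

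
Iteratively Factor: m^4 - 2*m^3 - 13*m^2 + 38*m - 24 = (m + 4)*(m^3 - 6*m^2 + 11*m - 6) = (m - 2)*(m + 4)*(m^2 - 4*m + 3) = (m - 3)*(m - 2)*(m + 4)*(m - 1)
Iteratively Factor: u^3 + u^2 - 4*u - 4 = (u + 2)*(u^2 - u - 2) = (u + 1)*(u + 2)*(u - 2)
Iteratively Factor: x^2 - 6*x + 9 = (x - 3)*(x - 3)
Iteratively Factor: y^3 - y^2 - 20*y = (y - 5)*(y^2 + 4*y) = y*(y - 5)*(y + 4)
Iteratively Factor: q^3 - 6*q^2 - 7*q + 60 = (q - 5)*(q^2 - q - 12) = (q - 5)*(q + 3)*(q - 4)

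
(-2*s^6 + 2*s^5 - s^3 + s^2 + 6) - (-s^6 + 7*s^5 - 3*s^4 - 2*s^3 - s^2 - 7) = -s^6 - 5*s^5 + 3*s^4 + s^3 + 2*s^2 + 13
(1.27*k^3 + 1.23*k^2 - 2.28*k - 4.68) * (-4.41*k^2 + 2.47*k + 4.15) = -5.6007*k^5 - 2.2874*k^4 + 18.3634*k^3 + 20.1117*k^2 - 21.0216*k - 19.422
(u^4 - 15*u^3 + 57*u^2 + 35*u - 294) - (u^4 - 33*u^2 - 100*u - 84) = -15*u^3 + 90*u^2 + 135*u - 210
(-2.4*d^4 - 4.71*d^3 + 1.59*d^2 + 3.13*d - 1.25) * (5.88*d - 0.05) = -14.112*d^5 - 27.5748*d^4 + 9.5847*d^3 + 18.3249*d^2 - 7.5065*d + 0.0625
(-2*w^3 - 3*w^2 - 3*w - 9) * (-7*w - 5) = 14*w^4 + 31*w^3 + 36*w^2 + 78*w + 45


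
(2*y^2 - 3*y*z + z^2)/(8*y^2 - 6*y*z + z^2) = (y - z)/(4*y - z)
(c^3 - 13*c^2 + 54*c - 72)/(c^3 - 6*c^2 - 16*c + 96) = (c - 3)/(c + 4)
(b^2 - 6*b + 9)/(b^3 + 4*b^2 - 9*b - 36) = (b - 3)/(b^2 + 7*b + 12)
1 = 1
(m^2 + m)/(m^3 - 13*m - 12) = m/(m^2 - m - 12)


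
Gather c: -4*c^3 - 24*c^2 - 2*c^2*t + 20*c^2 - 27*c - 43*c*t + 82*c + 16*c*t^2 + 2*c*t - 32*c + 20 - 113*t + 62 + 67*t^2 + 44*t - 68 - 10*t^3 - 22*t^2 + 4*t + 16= -4*c^3 + c^2*(-2*t - 4) + c*(16*t^2 - 41*t + 23) - 10*t^3 + 45*t^2 - 65*t + 30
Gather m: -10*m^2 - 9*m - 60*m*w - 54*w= -10*m^2 + m*(-60*w - 9) - 54*w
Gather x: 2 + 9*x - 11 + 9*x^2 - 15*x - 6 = 9*x^2 - 6*x - 15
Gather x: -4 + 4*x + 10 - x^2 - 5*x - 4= -x^2 - x + 2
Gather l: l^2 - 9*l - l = l^2 - 10*l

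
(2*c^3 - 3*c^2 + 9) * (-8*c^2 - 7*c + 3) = -16*c^5 + 10*c^4 + 27*c^3 - 81*c^2 - 63*c + 27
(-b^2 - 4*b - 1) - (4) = -b^2 - 4*b - 5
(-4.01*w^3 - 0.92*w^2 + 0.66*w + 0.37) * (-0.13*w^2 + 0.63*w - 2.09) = 0.5213*w^5 - 2.4067*w^4 + 7.7155*w^3 + 2.2905*w^2 - 1.1463*w - 0.7733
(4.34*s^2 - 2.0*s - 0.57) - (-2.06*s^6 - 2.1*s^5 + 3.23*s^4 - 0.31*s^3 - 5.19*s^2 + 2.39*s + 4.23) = 2.06*s^6 + 2.1*s^5 - 3.23*s^4 + 0.31*s^3 + 9.53*s^2 - 4.39*s - 4.8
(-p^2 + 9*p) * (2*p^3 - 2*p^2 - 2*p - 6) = -2*p^5 + 20*p^4 - 16*p^3 - 12*p^2 - 54*p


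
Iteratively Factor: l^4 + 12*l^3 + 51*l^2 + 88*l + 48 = (l + 3)*(l^3 + 9*l^2 + 24*l + 16) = (l + 3)*(l + 4)*(l^2 + 5*l + 4) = (l + 1)*(l + 3)*(l + 4)*(l + 4)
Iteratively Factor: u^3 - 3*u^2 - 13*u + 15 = (u - 1)*(u^2 - 2*u - 15) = (u - 5)*(u - 1)*(u + 3)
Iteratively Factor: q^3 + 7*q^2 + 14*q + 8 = (q + 4)*(q^2 + 3*q + 2) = (q + 2)*(q + 4)*(q + 1)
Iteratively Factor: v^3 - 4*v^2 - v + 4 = (v + 1)*(v^2 - 5*v + 4) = (v - 4)*(v + 1)*(v - 1)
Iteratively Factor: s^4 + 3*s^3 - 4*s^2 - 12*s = (s - 2)*(s^3 + 5*s^2 + 6*s) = s*(s - 2)*(s^2 + 5*s + 6) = s*(s - 2)*(s + 3)*(s + 2)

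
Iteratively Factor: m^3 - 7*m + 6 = (m - 1)*(m^2 + m - 6) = (m - 1)*(m + 3)*(m - 2)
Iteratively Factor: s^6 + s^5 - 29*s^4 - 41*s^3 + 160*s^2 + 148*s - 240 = (s + 4)*(s^5 - 3*s^4 - 17*s^3 + 27*s^2 + 52*s - 60) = (s - 2)*(s + 4)*(s^4 - s^3 - 19*s^2 - 11*s + 30) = (s - 5)*(s - 2)*(s + 4)*(s^3 + 4*s^2 + s - 6) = (s - 5)*(s - 2)*(s + 2)*(s + 4)*(s^2 + 2*s - 3) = (s - 5)*(s - 2)*(s + 2)*(s + 3)*(s + 4)*(s - 1)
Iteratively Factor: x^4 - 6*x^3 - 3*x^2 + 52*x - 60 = (x - 5)*(x^3 - x^2 - 8*x + 12) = (x - 5)*(x - 2)*(x^2 + x - 6) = (x - 5)*(x - 2)*(x + 3)*(x - 2)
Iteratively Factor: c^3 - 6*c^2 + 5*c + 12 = (c - 4)*(c^2 - 2*c - 3) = (c - 4)*(c + 1)*(c - 3)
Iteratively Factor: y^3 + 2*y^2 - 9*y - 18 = (y - 3)*(y^2 + 5*y + 6) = (y - 3)*(y + 2)*(y + 3)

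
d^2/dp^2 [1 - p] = 0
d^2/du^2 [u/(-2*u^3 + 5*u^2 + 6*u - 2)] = 2*(-4*u*(-3*u^2 + 5*u + 3)^2 + (6*u^2 + u*(6*u - 5) - 10*u - 6)*(2*u^3 - 5*u^2 - 6*u + 2))/(2*u^3 - 5*u^2 - 6*u + 2)^3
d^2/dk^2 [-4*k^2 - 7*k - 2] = -8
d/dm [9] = 0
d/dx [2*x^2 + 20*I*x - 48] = 4*x + 20*I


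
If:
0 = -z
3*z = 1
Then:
No Solution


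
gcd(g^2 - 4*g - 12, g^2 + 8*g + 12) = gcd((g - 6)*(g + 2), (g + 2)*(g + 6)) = g + 2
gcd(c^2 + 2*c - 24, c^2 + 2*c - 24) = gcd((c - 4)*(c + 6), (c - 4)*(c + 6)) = c^2 + 2*c - 24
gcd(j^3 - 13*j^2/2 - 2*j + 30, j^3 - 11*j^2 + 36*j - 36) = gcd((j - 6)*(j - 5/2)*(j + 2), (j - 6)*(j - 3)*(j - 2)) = j - 6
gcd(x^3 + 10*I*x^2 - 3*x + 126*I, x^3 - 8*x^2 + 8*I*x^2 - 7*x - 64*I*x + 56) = x + 7*I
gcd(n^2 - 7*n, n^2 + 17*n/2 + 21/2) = 1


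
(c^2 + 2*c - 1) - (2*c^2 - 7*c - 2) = -c^2 + 9*c + 1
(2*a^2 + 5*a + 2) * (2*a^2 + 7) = 4*a^4 + 10*a^3 + 18*a^2 + 35*a + 14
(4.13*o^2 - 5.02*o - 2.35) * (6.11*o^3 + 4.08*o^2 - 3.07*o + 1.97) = 25.2343*o^5 - 13.8218*o^4 - 47.5192*o^3 + 13.9595*o^2 - 2.6749*o - 4.6295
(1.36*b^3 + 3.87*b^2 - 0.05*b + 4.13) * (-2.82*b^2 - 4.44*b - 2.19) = -3.8352*b^5 - 16.9518*b^4 - 20.0202*b^3 - 19.8999*b^2 - 18.2277*b - 9.0447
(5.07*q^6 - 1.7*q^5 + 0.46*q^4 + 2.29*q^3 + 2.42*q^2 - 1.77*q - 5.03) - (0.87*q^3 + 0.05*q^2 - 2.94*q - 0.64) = 5.07*q^6 - 1.7*q^5 + 0.46*q^4 + 1.42*q^3 + 2.37*q^2 + 1.17*q - 4.39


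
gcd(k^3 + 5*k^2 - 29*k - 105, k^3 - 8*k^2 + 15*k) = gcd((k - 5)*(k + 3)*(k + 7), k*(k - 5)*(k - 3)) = k - 5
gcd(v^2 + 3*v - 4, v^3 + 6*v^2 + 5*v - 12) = v^2 + 3*v - 4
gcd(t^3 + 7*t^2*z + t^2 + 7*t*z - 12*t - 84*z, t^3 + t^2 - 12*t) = t^2 + t - 12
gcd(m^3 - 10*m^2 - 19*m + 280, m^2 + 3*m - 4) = 1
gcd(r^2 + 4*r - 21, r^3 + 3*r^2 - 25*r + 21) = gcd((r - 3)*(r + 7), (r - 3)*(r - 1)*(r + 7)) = r^2 + 4*r - 21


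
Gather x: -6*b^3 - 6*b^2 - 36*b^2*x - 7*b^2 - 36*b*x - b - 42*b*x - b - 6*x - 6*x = -6*b^3 - 13*b^2 - 2*b + x*(-36*b^2 - 78*b - 12)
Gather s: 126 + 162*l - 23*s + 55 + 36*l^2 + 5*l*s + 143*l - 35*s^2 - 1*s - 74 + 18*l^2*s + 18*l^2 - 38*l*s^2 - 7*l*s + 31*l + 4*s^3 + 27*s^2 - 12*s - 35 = 54*l^2 + 336*l + 4*s^3 + s^2*(-38*l - 8) + s*(18*l^2 - 2*l - 36) + 72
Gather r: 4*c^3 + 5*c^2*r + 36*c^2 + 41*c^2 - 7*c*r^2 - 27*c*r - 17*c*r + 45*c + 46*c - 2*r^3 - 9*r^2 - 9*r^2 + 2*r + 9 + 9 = 4*c^3 + 77*c^2 + 91*c - 2*r^3 + r^2*(-7*c - 18) + r*(5*c^2 - 44*c + 2) + 18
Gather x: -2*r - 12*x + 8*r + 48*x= 6*r + 36*x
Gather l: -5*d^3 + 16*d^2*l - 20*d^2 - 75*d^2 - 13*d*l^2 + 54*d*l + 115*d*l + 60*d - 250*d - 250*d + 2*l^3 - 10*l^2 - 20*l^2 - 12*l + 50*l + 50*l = -5*d^3 - 95*d^2 - 440*d + 2*l^3 + l^2*(-13*d - 30) + l*(16*d^2 + 169*d + 88)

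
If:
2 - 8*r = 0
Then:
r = 1/4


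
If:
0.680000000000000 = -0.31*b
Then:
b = -2.19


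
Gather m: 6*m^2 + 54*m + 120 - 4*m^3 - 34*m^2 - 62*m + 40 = -4*m^3 - 28*m^2 - 8*m + 160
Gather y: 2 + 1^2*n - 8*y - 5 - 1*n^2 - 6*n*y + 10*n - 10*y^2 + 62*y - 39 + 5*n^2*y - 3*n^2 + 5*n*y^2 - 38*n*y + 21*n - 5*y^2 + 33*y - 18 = -4*n^2 + 32*n + y^2*(5*n - 15) + y*(5*n^2 - 44*n + 87) - 60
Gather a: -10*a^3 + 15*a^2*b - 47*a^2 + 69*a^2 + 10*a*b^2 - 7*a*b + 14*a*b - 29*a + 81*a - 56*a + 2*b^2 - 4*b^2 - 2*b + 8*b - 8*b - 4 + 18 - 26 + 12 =-10*a^3 + a^2*(15*b + 22) + a*(10*b^2 + 7*b - 4) - 2*b^2 - 2*b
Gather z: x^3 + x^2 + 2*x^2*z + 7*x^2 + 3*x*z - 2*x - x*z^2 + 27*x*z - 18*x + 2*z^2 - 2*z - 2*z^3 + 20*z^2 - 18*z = x^3 + 8*x^2 - 20*x - 2*z^3 + z^2*(22 - x) + z*(2*x^2 + 30*x - 20)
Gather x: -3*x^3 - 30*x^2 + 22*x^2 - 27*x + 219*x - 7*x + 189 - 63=-3*x^3 - 8*x^2 + 185*x + 126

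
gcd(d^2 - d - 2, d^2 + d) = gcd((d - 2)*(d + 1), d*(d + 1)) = d + 1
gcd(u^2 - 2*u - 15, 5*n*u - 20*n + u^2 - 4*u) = 1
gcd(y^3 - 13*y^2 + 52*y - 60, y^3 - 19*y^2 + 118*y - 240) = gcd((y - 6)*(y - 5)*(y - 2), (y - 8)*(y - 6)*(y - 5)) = y^2 - 11*y + 30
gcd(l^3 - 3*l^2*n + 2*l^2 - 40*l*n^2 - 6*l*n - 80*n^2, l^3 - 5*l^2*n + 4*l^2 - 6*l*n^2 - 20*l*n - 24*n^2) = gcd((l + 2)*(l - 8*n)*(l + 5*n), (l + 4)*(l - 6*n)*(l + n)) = 1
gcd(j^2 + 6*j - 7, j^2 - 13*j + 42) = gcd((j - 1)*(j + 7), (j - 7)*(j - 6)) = 1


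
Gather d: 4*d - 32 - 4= 4*d - 36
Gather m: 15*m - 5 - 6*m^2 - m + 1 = -6*m^2 + 14*m - 4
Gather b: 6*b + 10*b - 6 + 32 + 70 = 16*b + 96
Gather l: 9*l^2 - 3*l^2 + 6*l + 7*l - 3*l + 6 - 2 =6*l^2 + 10*l + 4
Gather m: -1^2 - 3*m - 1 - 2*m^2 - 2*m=-2*m^2 - 5*m - 2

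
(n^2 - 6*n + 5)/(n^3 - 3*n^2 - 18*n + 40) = (n - 1)/(n^2 + 2*n - 8)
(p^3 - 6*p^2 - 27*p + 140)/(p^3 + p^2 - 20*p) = (p - 7)/p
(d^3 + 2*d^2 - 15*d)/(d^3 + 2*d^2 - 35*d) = (d^2 + 2*d - 15)/(d^2 + 2*d - 35)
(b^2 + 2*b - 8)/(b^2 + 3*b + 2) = (b^2 + 2*b - 8)/(b^2 + 3*b + 2)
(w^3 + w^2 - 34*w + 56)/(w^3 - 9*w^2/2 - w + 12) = 2*(w + 7)/(2*w + 3)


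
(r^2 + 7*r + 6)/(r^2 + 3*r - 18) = (r + 1)/(r - 3)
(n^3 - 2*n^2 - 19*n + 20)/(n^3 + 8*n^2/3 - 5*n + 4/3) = 3*(n - 5)/(3*n - 1)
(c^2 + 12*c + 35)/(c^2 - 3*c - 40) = (c + 7)/(c - 8)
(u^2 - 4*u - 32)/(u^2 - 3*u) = (u^2 - 4*u - 32)/(u*(u - 3))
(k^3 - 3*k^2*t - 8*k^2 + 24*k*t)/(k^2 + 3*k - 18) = k*(k^2 - 3*k*t - 8*k + 24*t)/(k^2 + 3*k - 18)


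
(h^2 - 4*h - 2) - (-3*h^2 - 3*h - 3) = 4*h^2 - h + 1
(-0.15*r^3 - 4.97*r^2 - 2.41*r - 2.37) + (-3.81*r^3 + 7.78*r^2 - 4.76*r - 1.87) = -3.96*r^3 + 2.81*r^2 - 7.17*r - 4.24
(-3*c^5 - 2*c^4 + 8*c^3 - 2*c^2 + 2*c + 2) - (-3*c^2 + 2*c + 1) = -3*c^5 - 2*c^4 + 8*c^3 + c^2 + 1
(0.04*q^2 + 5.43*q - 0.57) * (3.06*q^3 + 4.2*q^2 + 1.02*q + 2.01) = 0.1224*q^5 + 16.7838*q^4 + 21.1026*q^3 + 3.225*q^2 + 10.3329*q - 1.1457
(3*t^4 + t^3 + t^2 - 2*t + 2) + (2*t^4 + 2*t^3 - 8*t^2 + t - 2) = 5*t^4 + 3*t^3 - 7*t^2 - t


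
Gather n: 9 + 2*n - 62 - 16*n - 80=-14*n - 133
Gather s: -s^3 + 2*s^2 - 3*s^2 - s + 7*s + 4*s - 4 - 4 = -s^3 - s^2 + 10*s - 8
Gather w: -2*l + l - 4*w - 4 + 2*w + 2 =-l - 2*w - 2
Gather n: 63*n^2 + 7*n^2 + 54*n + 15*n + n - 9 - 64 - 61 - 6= 70*n^2 + 70*n - 140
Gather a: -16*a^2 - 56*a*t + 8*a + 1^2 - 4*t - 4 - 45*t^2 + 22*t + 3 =-16*a^2 + a*(8 - 56*t) - 45*t^2 + 18*t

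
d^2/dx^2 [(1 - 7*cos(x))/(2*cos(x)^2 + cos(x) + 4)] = (252*sin(x)^4*cos(x) - 30*sin(x)^4 + 33*sin(x)^2 + 303*cos(x)/2 - 87*cos(3*x)/2 - 14*cos(5*x) + 39)/(-2*sin(x)^2 + cos(x) + 6)^3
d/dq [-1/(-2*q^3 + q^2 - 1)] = 2*q*(1 - 3*q)/(2*q^3 - q^2 + 1)^2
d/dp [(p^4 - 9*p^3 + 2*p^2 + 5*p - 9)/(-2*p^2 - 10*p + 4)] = (-2*p^5 - 6*p^4 + 98*p^3 - 59*p^2 - 10*p - 35)/(2*(p^4 + 10*p^3 + 21*p^2 - 20*p + 4))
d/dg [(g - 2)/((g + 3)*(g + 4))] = (-g^2 + 4*g + 26)/(g^4 + 14*g^3 + 73*g^2 + 168*g + 144)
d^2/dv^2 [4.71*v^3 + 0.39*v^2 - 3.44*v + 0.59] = 28.26*v + 0.78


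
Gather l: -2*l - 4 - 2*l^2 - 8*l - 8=-2*l^2 - 10*l - 12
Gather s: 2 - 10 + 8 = 0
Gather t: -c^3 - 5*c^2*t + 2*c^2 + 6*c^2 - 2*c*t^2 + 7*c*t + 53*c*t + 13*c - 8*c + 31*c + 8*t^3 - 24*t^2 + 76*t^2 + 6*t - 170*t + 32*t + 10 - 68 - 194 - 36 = -c^3 + 8*c^2 + 36*c + 8*t^3 + t^2*(52 - 2*c) + t*(-5*c^2 + 60*c - 132) - 288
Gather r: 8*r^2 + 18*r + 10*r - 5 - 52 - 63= 8*r^2 + 28*r - 120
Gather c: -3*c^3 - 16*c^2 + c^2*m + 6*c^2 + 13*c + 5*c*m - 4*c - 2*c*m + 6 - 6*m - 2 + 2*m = -3*c^3 + c^2*(m - 10) + c*(3*m + 9) - 4*m + 4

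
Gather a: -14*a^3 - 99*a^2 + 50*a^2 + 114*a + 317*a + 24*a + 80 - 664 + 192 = -14*a^3 - 49*a^2 + 455*a - 392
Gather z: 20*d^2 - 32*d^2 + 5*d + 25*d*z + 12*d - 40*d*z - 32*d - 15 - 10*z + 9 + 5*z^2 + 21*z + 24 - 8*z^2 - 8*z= -12*d^2 - 15*d - 3*z^2 + z*(3 - 15*d) + 18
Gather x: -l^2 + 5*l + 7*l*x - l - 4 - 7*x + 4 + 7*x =-l^2 + 7*l*x + 4*l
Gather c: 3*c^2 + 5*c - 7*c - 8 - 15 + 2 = 3*c^2 - 2*c - 21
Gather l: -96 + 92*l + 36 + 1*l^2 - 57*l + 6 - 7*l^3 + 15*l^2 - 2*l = -7*l^3 + 16*l^2 + 33*l - 54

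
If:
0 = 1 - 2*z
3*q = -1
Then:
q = -1/3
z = 1/2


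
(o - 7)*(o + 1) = o^2 - 6*o - 7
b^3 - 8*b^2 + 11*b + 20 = (b - 5)*(b - 4)*(b + 1)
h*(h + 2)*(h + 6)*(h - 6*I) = h^4 + 8*h^3 - 6*I*h^3 + 12*h^2 - 48*I*h^2 - 72*I*h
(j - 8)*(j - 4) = j^2 - 12*j + 32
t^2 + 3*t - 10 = (t - 2)*(t + 5)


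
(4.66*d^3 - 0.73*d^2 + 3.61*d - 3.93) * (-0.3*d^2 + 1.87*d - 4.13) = -1.398*d^5 + 8.9332*d^4 - 21.6939*d^3 + 10.9446*d^2 - 22.2584*d + 16.2309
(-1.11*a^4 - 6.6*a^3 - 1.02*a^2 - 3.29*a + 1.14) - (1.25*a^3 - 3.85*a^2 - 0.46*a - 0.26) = -1.11*a^4 - 7.85*a^3 + 2.83*a^2 - 2.83*a + 1.4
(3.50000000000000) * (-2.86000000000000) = -10.0100000000000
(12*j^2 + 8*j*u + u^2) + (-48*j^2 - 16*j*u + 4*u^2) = -36*j^2 - 8*j*u + 5*u^2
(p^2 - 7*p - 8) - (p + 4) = p^2 - 8*p - 12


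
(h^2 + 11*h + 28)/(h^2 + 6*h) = (h^2 + 11*h + 28)/(h*(h + 6))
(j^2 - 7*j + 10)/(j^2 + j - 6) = (j - 5)/(j + 3)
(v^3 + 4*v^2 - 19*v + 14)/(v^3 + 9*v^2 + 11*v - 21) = (v - 2)/(v + 3)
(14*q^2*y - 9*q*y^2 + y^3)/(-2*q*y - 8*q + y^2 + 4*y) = y*(-7*q + y)/(y + 4)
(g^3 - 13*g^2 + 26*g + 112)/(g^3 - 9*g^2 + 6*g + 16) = (g^2 - 5*g - 14)/(g^2 - g - 2)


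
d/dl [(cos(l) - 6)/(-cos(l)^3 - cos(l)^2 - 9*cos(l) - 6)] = (21*cos(l) + 17*cos(2*l) - cos(3*l) + 137)*sin(l)/(2*(cos(l)^3 + cos(l)^2 + 9*cos(l) + 6)^2)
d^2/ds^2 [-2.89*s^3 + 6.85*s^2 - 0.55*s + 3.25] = 13.7 - 17.34*s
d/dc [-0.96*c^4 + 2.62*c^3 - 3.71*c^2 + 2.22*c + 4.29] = -3.84*c^3 + 7.86*c^2 - 7.42*c + 2.22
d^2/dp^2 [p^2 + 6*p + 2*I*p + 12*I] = 2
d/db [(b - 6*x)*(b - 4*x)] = 2*b - 10*x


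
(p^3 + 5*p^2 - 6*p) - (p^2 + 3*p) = p^3 + 4*p^2 - 9*p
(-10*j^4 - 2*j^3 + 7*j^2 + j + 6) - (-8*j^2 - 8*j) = -10*j^4 - 2*j^3 + 15*j^2 + 9*j + 6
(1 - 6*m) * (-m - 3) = 6*m^2 + 17*m - 3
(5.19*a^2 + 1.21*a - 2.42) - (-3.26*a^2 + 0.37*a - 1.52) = 8.45*a^2 + 0.84*a - 0.9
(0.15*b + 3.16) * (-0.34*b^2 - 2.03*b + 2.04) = -0.051*b^3 - 1.3789*b^2 - 6.1088*b + 6.4464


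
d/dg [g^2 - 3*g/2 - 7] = 2*g - 3/2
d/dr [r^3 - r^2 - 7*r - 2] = 3*r^2 - 2*r - 7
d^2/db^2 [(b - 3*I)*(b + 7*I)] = 2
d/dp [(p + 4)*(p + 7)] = 2*p + 11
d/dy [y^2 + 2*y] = 2*y + 2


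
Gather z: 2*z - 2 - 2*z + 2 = 0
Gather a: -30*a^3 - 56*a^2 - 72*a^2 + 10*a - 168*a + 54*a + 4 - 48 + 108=-30*a^3 - 128*a^2 - 104*a + 64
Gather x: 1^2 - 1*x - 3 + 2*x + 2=x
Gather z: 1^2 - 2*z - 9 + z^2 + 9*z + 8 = z^2 + 7*z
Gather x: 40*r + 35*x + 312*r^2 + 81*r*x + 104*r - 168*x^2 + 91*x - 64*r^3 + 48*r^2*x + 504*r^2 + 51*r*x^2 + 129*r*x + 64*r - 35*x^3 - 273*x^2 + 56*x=-64*r^3 + 816*r^2 + 208*r - 35*x^3 + x^2*(51*r - 441) + x*(48*r^2 + 210*r + 182)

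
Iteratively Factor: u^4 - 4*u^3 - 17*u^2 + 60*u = (u - 5)*(u^3 + u^2 - 12*u) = u*(u - 5)*(u^2 + u - 12) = u*(u - 5)*(u + 4)*(u - 3)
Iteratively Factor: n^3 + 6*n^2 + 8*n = (n + 4)*(n^2 + 2*n) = n*(n + 4)*(n + 2)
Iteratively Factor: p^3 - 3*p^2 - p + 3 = (p - 3)*(p^2 - 1) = (p - 3)*(p - 1)*(p + 1)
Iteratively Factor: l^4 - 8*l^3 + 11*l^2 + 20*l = (l + 1)*(l^3 - 9*l^2 + 20*l) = (l - 4)*(l + 1)*(l^2 - 5*l) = l*(l - 4)*(l + 1)*(l - 5)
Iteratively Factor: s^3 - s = (s - 1)*(s^2 + s) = s*(s - 1)*(s + 1)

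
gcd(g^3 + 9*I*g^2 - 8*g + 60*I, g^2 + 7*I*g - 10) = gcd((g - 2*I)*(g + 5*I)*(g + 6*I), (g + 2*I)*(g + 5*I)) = g + 5*I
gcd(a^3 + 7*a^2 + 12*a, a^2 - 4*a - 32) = a + 4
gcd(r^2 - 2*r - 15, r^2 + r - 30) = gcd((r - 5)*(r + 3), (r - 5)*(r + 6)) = r - 5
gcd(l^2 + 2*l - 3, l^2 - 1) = l - 1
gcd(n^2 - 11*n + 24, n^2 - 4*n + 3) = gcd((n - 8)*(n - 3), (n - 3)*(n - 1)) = n - 3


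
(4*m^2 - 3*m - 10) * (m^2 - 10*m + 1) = 4*m^4 - 43*m^3 + 24*m^2 + 97*m - 10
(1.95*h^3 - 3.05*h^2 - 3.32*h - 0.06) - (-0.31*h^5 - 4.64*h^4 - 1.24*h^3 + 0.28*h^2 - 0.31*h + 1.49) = 0.31*h^5 + 4.64*h^4 + 3.19*h^3 - 3.33*h^2 - 3.01*h - 1.55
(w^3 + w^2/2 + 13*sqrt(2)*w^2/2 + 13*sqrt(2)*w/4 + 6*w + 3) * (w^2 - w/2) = w^5 + 13*sqrt(2)*w^4/2 + 23*w^3/4 - 13*sqrt(2)*w^2/8 - 3*w/2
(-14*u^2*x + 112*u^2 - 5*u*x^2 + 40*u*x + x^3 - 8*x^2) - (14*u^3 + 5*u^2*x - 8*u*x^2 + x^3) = -14*u^3 - 19*u^2*x + 112*u^2 + 3*u*x^2 + 40*u*x - 8*x^2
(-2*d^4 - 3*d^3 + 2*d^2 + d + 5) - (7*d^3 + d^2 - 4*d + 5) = -2*d^4 - 10*d^3 + d^2 + 5*d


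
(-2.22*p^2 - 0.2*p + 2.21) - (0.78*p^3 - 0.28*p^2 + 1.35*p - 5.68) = -0.78*p^3 - 1.94*p^2 - 1.55*p + 7.89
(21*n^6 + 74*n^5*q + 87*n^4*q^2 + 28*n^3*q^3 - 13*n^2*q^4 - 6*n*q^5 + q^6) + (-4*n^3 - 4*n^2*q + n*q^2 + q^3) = 21*n^6 + 74*n^5*q + 87*n^4*q^2 + 28*n^3*q^3 - 4*n^3 - 13*n^2*q^4 - 4*n^2*q - 6*n*q^5 + n*q^2 + q^6 + q^3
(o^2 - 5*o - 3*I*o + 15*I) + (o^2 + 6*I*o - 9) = 2*o^2 - 5*o + 3*I*o - 9 + 15*I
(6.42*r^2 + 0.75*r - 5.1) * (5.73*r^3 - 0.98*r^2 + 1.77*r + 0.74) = 36.7866*r^5 - 1.9941*r^4 - 18.5946*r^3 + 11.0763*r^2 - 8.472*r - 3.774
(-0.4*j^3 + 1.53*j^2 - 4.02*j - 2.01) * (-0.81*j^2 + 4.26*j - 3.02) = 0.324*j^5 - 2.9433*j^4 + 10.982*j^3 - 20.1177*j^2 + 3.5778*j + 6.0702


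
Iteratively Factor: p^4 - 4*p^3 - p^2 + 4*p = (p - 1)*(p^3 - 3*p^2 - 4*p) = p*(p - 1)*(p^2 - 3*p - 4) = p*(p - 1)*(p + 1)*(p - 4)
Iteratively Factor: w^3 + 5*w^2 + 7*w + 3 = (w + 3)*(w^2 + 2*w + 1) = (w + 1)*(w + 3)*(w + 1)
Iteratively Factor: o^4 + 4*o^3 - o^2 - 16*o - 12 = (o + 3)*(o^3 + o^2 - 4*o - 4) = (o + 1)*(o + 3)*(o^2 - 4) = (o + 1)*(o + 2)*(o + 3)*(o - 2)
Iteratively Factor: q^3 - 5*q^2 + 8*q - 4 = (q - 2)*(q^2 - 3*q + 2) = (q - 2)^2*(q - 1)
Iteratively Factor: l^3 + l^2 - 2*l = (l - 1)*(l^2 + 2*l) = l*(l - 1)*(l + 2)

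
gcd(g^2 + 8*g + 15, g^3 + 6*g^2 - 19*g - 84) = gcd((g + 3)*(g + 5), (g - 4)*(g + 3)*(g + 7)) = g + 3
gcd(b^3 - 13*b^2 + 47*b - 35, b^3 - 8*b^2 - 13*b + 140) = b^2 - 12*b + 35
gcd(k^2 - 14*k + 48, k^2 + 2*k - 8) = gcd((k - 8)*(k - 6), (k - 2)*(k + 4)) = 1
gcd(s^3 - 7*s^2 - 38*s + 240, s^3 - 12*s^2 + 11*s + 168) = s - 8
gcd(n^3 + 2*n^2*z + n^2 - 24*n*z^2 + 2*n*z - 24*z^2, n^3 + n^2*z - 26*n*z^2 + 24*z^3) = -n^2 - 2*n*z + 24*z^2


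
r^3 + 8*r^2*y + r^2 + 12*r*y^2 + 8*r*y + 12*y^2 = (r + 1)*(r + 2*y)*(r + 6*y)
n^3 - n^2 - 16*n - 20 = (n - 5)*(n + 2)^2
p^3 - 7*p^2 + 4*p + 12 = (p - 6)*(p - 2)*(p + 1)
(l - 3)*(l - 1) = l^2 - 4*l + 3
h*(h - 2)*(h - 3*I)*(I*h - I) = I*h^4 + 3*h^3 - 3*I*h^3 - 9*h^2 + 2*I*h^2 + 6*h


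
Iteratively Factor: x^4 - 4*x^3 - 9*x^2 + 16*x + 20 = (x + 2)*(x^3 - 6*x^2 + 3*x + 10) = (x + 1)*(x + 2)*(x^2 - 7*x + 10) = (x - 5)*(x + 1)*(x + 2)*(x - 2)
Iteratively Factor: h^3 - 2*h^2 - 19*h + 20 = (h + 4)*(h^2 - 6*h + 5) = (h - 5)*(h + 4)*(h - 1)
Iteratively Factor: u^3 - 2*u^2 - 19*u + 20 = (u + 4)*(u^2 - 6*u + 5) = (u - 1)*(u + 4)*(u - 5)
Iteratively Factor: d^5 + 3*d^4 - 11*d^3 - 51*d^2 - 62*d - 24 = (d + 3)*(d^4 - 11*d^2 - 18*d - 8) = (d + 1)*(d + 3)*(d^3 - d^2 - 10*d - 8) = (d + 1)*(d + 2)*(d + 3)*(d^2 - 3*d - 4) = (d - 4)*(d + 1)*(d + 2)*(d + 3)*(d + 1)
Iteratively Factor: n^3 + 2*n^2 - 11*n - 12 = (n + 1)*(n^2 + n - 12) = (n - 3)*(n + 1)*(n + 4)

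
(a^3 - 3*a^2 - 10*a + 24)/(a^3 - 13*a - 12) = (a - 2)/(a + 1)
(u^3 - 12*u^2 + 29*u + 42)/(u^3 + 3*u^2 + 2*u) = (u^2 - 13*u + 42)/(u*(u + 2))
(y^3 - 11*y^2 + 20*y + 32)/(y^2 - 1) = (y^2 - 12*y + 32)/(y - 1)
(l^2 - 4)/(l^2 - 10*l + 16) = (l + 2)/(l - 8)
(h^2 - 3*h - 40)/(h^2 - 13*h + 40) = (h + 5)/(h - 5)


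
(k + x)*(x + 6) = k*x + 6*k + x^2 + 6*x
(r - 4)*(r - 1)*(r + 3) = r^3 - 2*r^2 - 11*r + 12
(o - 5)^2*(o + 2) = o^3 - 8*o^2 + 5*o + 50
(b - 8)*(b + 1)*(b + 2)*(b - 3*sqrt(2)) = b^4 - 5*b^3 - 3*sqrt(2)*b^3 - 22*b^2 + 15*sqrt(2)*b^2 - 16*b + 66*sqrt(2)*b + 48*sqrt(2)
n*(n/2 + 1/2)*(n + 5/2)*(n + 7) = n^4/2 + 21*n^3/4 + 27*n^2/2 + 35*n/4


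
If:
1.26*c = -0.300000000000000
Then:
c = -0.24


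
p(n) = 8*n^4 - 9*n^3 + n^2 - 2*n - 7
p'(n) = 32*n^3 - 27*n^2 + 2*n - 2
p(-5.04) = 6342.63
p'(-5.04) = -4794.69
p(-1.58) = 84.01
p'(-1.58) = -198.78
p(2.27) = 100.76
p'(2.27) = 237.72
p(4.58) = 2660.24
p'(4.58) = 2515.10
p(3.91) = 1332.29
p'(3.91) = 1505.89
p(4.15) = 1731.58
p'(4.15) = 1828.44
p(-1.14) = 23.43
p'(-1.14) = -86.78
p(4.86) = 3436.86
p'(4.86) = 3043.31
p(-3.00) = 899.00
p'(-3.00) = -1115.00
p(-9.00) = 59141.00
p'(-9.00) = -25535.00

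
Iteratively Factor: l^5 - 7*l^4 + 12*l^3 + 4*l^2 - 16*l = (l - 2)*(l^4 - 5*l^3 + 2*l^2 + 8*l) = (l - 4)*(l - 2)*(l^3 - l^2 - 2*l) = (l - 4)*(l - 2)^2*(l^2 + l) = l*(l - 4)*(l - 2)^2*(l + 1)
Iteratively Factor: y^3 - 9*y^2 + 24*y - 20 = (y - 2)*(y^2 - 7*y + 10) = (y - 5)*(y - 2)*(y - 2)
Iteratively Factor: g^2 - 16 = (g - 4)*(g + 4)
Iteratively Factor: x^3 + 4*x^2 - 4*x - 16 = (x + 2)*(x^2 + 2*x - 8) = (x - 2)*(x + 2)*(x + 4)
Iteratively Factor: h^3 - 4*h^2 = (h)*(h^2 - 4*h) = h^2*(h - 4)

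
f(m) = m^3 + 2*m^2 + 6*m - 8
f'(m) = 3*m^2 + 4*m + 6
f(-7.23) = -324.77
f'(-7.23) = 133.90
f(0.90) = -0.25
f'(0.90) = 12.03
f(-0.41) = -10.19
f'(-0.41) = 4.86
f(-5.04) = -115.46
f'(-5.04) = 62.04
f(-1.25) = -14.33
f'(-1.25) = 5.69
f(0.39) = -5.30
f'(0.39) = 8.02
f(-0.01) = -8.06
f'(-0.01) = 5.96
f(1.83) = 15.81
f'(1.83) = 23.37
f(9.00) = 937.00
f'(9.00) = 285.00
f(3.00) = 55.00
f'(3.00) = 45.00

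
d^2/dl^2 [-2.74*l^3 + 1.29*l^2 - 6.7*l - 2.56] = 2.58 - 16.44*l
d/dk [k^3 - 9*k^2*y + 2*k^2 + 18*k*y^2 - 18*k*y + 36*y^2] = 3*k^2 - 18*k*y + 4*k + 18*y^2 - 18*y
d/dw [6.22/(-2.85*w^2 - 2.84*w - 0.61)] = (35.454*w + 17.6648)/(2.85*w^2 + 2.84*w + 0.61)^2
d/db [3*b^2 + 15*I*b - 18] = 6*b + 15*I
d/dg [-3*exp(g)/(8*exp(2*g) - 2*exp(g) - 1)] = (24*exp(2*g) + 3)*exp(g)/(64*exp(4*g) - 32*exp(3*g) - 12*exp(2*g) + 4*exp(g) + 1)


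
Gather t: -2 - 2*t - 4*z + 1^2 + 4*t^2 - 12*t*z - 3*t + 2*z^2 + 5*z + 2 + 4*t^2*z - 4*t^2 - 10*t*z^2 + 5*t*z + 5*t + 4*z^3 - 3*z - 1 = 4*t^2*z + t*(-10*z^2 - 7*z) + 4*z^3 + 2*z^2 - 2*z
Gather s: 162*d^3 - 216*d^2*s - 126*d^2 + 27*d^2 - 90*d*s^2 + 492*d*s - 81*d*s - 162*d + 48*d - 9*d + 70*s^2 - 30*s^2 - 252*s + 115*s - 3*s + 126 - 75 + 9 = 162*d^3 - 99*d^2 - 123*d + s^2*(40 - 90*d) + s*(-216*d^2 + 411*d - 140) + 60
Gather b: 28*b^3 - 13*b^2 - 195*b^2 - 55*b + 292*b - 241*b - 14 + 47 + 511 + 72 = 28*b^3 - 208*b^2 - 4*b + 616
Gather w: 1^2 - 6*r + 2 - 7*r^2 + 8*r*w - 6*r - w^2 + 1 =-7*r^2 + 8*r*w - 12*r - w^2 + 4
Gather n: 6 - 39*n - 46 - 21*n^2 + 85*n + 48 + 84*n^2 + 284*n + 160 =63*n^2 + 330*n + 168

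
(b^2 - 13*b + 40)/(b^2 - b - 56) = (b - 5)/(b + 7)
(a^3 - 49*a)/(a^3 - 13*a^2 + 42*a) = (a + 7)/(a - 6)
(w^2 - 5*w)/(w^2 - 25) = w/(w + 5)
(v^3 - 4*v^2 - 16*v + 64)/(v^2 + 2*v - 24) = (v^2 - 16)/(v + 6)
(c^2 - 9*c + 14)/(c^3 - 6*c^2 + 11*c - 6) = (c - 7)/(c^2 - 4*c + 3)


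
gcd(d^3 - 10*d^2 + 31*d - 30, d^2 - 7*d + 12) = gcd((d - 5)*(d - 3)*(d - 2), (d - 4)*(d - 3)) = d - 3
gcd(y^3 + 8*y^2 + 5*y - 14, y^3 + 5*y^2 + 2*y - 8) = y^2 + y - 2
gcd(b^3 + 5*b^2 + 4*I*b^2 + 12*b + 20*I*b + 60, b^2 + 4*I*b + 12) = b^2 + 4*I*b + 12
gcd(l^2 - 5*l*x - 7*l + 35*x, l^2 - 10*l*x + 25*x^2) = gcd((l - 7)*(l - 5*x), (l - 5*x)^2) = -l + 5*x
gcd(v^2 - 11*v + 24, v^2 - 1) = 1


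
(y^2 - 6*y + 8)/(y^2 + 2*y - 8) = (y - 4)/(y + 4)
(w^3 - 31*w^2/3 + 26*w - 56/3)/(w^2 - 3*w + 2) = (3*w^2 - 25*w + 28)/(3*(w - 1))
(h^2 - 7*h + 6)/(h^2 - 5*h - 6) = (h - 1)/(h + 1)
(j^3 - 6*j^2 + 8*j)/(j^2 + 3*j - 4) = j*(j^2 - 6*j + 8)/(j^2 + 3*j - 4)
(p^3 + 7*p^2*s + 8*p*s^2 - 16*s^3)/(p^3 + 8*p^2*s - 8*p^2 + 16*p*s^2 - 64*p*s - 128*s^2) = (p - s)/(p - 8)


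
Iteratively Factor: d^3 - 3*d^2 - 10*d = (d + 2)*(d^2 - 5*d) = d*(d + 2)*(d - 5)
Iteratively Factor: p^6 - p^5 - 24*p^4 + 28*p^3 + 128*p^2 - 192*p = (p - 2)*(p^5 + p^4 - 22*p^3 - 16*p^2 + 96*p) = (p - 2)^2*(p^4 + 3*p^3 - 16*p^2 - 48*p) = (p - 4)*(p - 2)^2*(p^3 + 7*p^2 + 12*p) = (p - 4)*(p - 2)^2*(p + 3)*(p^2 + 4*p) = (p - 4)*(p - 2)^2*(p + 3)*(p + 4)*(p)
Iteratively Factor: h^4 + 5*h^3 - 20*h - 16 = (h + 1)*(h^3 + 4*h^2 - 4*h - 16) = (h + 1)*(h + 2)*(h^2 + 2*h - 8) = (h - 2)*(h + 1)*(h + 2)*(h + 4)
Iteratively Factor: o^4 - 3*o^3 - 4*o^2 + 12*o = (o - 2)*(o^3 - o^2 - 6*o) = (o - 3)*(o - 2)*(o^2 + 2*o) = o*(o - 3)*(o - 2)*(o + 2)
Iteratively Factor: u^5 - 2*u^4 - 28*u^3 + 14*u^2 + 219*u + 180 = (u + 3)*(u^4 - 5*u^3 - 13*u^2 + 53*u + 60) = (u + 3)^2*(u^3 - 8*u^2 + 11*u + 20) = (u + 1)*(u + 3)^2*(u^2 - 9*u + 20) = (u - 4)*(u + 1)*(u + 3)^2*(u - 5)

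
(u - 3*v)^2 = u^2 - 6*u*v + 9*v^2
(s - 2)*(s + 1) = s^2 - s - 2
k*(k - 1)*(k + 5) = k^3 + 4*k^2 - 5*k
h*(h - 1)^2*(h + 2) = h^4 - 3*h^2 + 2*h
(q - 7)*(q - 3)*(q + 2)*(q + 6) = q^4 - 2*q^3 - 47*q^2 + 48*q + 252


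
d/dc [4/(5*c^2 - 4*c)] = 8*(2 - 5*c)/(c^2*(5*c - 4)^2)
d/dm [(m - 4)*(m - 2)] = 2*m - 6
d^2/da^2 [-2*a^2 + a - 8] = -4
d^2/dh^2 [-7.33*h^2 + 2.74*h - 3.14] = -14.6600000000000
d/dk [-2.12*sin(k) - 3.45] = -2.12*cos(k)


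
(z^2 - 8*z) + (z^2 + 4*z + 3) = 2*z^2 - 4*z + 3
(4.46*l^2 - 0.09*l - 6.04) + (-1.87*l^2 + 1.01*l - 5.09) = 2.59*l^2 + 0.92*l - 11.13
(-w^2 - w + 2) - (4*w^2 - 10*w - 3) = -5*w^2 + 9*w + 5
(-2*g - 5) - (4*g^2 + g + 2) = -4*g^2 - 3*g - 7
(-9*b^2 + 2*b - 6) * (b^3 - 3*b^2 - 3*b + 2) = -9*b^5 + 29*b^4 + 15*b^3 - 6*b^2 + 22*b - 12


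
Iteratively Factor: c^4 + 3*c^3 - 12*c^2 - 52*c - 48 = (c + 3)*(c^3 - 12*c - 16) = (c + 2)*(c + 3)*(c^2 - 2*c - 8) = (c + 2)^2*(c + 3)*(c - 4)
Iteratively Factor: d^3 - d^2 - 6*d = (d)*(d^2 - d - 6) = d*(d + 2)*(d - 3)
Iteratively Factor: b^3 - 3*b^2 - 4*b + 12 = (b - 3)*(b^2 - 4) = (b - 3)*(b + 2)*(b - 2)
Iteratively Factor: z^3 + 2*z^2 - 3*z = (z + 3)*(z^2 - z) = (z - 1)*(z + 3)*(z)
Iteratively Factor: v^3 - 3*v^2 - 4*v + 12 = (v - 2)*(v^2 - v - 6) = (v - 3)*(v - 2)*(v + 2)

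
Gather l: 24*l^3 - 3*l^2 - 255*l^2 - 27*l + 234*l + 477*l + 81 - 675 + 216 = 24*l^3 - 258*l^2 + 684*l - 378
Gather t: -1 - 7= -8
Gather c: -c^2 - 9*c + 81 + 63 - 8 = -c^2 - 9*c + 136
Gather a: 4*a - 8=4*a - 8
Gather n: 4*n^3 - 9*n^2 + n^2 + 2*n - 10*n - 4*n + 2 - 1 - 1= 4*n^3 - 8*n^2 - 12*n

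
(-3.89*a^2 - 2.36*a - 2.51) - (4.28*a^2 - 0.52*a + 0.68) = -8.17*a^2 - 1.84*a - 3.19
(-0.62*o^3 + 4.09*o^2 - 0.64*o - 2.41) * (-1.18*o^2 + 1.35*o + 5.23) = 0.7316*o^5 - 5.6632*o^4 + 3.0341*o^3 + 23.3705*o^2 - 6.6007*o - 12.6043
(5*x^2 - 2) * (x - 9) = 5*x^3 - 45*x^2 - 2*x + 18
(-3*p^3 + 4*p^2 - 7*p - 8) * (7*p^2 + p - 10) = -21*p^5 + 25*p^4 - 15*p^3 - 103*p^2 + 62*p + 80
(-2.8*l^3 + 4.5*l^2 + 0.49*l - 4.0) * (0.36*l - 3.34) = -1.008*l^4 + 10.972*l^3 - 14.8536*l^2 - 3.0766*l + 13.36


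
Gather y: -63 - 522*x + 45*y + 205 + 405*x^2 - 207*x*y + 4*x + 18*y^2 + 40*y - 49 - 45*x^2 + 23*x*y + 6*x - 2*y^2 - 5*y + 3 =360*x^2 - 512*x + 16*y^2 + y*(80 - 184*x) + 96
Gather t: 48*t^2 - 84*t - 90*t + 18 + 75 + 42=48*t^2 - 174*t + 135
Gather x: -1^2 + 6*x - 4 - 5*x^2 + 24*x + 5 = -5*x^2 + 30*x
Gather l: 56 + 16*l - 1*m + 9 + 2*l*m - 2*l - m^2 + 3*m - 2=l*(2*m + 14) - m^2 + 2*m + 63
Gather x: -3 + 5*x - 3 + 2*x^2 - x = 2*x^2 + 4*x - 6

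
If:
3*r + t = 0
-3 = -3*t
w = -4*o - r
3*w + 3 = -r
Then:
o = 11/36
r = -1/3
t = 1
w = -8/9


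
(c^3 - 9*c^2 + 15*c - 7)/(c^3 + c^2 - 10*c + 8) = (c^2 - 8*c + 7)/(c^2 + 2*c - 8)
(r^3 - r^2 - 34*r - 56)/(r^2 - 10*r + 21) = (r^2 + 6*r + 8)/(r - 3)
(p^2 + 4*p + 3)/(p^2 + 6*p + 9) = (p + 1)/(p + 3)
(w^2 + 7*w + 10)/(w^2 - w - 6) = (w + 5)/(w - 3)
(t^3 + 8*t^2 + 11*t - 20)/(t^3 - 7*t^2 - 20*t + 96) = (t^2 + 4*t - 5)/(t^2 - 11*t + 24)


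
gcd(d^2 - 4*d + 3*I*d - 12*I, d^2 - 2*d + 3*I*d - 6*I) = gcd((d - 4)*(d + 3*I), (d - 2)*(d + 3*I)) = d + 3*I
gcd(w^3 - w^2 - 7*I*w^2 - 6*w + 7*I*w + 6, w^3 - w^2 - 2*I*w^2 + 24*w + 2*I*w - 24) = w^2 + w*(-1 - 6*I) + 6*I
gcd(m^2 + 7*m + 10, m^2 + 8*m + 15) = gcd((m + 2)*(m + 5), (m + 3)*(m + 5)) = m + 5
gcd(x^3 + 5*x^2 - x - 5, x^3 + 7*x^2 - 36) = 1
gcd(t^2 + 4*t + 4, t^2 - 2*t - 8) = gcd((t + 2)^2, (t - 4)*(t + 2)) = t + 2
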